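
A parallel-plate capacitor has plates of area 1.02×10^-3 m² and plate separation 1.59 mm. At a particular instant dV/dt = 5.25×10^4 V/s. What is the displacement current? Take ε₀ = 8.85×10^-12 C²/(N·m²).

2.98×10^-7 A

The field between the plates is E = V/d, so dE/dt = (5.25×10^4)/(1.59×10^-3 m) = 3.302×10^7 V/(m·s).
I_d = ε₀ A (dE/dt) = (8.85×10^-12)(1.02×10^-3)(3.302×10^7) = 2.98×10^-7 A.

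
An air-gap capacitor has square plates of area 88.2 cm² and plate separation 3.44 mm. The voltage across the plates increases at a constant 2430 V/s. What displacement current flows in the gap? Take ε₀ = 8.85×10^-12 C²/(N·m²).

5.51×10^-8 A

The displacement current equals the charging current C dV/dt. With C = ε₀A/d = (8.85×10^-12)(8.82×10^-3)/(3.44×10^-3) = 2.269×10^-11 F, I_d = (2.269×10^-11)(2430) = 5.51×10^-8 A.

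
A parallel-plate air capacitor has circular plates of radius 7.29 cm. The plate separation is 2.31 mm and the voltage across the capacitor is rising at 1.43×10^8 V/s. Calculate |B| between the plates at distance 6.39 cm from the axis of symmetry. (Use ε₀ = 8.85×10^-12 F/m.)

dE/dt = (dV/dt)/d = 6.190×10^10 V/(m·s); I_d = ε₀(πR²)(dE/dt) = (8.85×10^-12)(0.01670)(6.190×10^10) = 9.149×10^-3 A.
An Ampèrian loop of radius r encloses a fraction (r/R)² of I_d. Then B·2πr = μ₀ I_d (r/R)², giving B = μ₀ I_d r/(2πR²) = 2.20×10^-8 T.

2.20×10^-8 T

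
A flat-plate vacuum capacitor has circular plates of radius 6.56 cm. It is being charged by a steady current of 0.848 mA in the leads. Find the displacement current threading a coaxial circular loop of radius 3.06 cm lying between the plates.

Between the plates the displacement current equals the wire current: I_d = 0.848 mA = 8.48×10^-4 A.
Through an area πr² the displacement current is I_d·(πr²/πR²) = I_d (r/R)² = 1.85×10^-4 A.

1.85×10^-4 A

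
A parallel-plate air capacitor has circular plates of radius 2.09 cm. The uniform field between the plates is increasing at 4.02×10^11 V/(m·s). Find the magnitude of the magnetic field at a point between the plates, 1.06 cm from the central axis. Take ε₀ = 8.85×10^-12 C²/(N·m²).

Total displacement current: I_d = ε₀(πR²)(dE/dt) = (8.85×10^-12)(1.372×10^-3)(4.02×10^11) = 4.881×10^-3 A.
An Ampèrian loop of radius r encloses a fraction (r/R)² of I_d. Then B·2πr = μ₀ I_d (r/R)², giving B = μ₀ I_d r/(2πR²) = 2.37×10^-8 T.

2.37×10^-8 T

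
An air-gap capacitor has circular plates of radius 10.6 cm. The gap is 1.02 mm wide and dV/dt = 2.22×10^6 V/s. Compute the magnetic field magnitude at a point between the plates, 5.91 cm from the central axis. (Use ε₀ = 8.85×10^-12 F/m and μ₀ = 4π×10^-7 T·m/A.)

7.15×10^-10 T

With E = V/d, dE/dt = 2.176×10^9 V/(m·s) and πR² = 0.03530 m², giving I_d = ε₀ πR² dE/dt = 6.798×10^-4 A.
For r < R the Ampère–Maxwell law gives B(2πr) = μ₀ I_d (r²/R²), so B = μ₀ I_d r/(2πR²) = (4π×10^-7)(6.798×10^-4)(0.0591)/(2π·0.106²) = 7.15×10^-10 T.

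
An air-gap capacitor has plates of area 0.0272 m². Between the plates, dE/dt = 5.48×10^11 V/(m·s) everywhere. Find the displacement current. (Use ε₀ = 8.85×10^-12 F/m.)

I_d = ε₀ A (dE/dt) = (8.85×10^-12)(0.0272 m²)(5.48×10^11) = 0.132 A.

0.132 A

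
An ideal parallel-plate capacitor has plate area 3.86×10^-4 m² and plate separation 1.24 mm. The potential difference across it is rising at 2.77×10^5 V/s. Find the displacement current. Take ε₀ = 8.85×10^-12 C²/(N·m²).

7.63×10^-7 A

E = V/d so dE/dt = (dV/dt)/d = 2.234×10^8 V/(m·s), and I_d = ε₀ A dE/dt = (8.85×10^-12)(3.86×10^-4)(2.234×10^8) = 7.63×10^-7 A.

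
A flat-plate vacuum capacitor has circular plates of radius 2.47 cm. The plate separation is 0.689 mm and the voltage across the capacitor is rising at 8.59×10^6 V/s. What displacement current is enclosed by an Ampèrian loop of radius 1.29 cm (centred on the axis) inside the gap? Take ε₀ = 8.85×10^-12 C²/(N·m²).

dE/dt = (dV/dt)/d = 1.247×10^10 V/(m·s); I_d = ε₀(πR²)(dE/dt) = (8.85×10^-12)(1.917×10^-3)(1.247×10^10) = 2.116×10^-4 A.
The field is uniform, so I_d,enc = I_d (r/R)² = (2.116×10^-4)(1.29/2.47)² = 5.77×10^-5 A.

5.77×10^-5 A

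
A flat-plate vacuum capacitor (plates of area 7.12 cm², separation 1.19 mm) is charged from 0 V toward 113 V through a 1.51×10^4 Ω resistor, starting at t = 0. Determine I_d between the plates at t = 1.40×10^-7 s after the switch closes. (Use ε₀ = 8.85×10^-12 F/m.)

1.30×10^-3 A

C = ε₀A/d = (8.85×10^-12)(7.12×10^-4)/(1.19×10^-3) = 5.295×10^-12 F, so τ = RC = 7.995×10^-8 s.
The conduction current is I(t) = (V₀/R) e^(−t/τ), and the displacement current between the plates equals it.
t/τ = 1.751; I_d = (113/1.51×10^4) · e^(−1.751) = (7.483×10^-3)(0.1736) = 1.30×10^-3 A.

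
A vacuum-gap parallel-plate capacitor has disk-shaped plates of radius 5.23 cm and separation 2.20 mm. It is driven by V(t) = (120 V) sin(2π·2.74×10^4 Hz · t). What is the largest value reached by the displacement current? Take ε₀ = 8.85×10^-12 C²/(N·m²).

(dE/dt)_max = V₀ω/d = 9.393×10^9 V/(m·s); ω = 2πf = 1.722×10^5 rad/s.
I_d,max = ε₀ A (dE/dt)_max = (8.85×10^-12)(8.593×10^-3)(9.393×10^9) = 7.14×10^-4 A.

7.14×10^-4 A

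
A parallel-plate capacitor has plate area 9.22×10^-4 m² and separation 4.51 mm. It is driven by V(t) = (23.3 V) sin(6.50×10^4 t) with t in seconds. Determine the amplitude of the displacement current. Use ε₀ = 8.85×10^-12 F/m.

C = ε₀A/d = (8.85×10^-12)(9.22×10^-4)/(4.51×10^-3) = 1.809×10^-12 F; ω = 6.50×10^4 rad/s.
I_d = C dV/dt, so |I_d|_max = C V₀ ω = (1.809×10^-12)(23.3)(6.50×10^4) = 2.74×10^-6 A.

2.74×10^-6 A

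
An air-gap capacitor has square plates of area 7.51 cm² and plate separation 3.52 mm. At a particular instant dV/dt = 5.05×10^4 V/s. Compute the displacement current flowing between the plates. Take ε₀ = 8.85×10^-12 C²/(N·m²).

9.54×10^-8 A

The field between the plates is E = V/d, so dE/dt = (5.05×10^4)/(3.52×10^-3 m) = 1.435×10^7 V/(m·s).
I_d = ε₀ A (dE/dt) = (8.85×10^-12)(7.51×10^-4)(1.435×10^7) = 9.54×10^-8 A.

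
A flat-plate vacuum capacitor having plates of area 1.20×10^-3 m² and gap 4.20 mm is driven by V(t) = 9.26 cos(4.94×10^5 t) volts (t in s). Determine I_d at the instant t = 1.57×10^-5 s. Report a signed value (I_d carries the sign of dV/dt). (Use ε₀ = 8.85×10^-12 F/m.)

-1.15×10^-5 A

C = ε₀A/d = (8.85×10^-12)(1.20×10^-3)/(4.20×10^-3) = 2.529×10^-12 F. dV/dt = V₀ω·−sin(ωt); at ωt = 7.7558 rad this factor is -0.9952.
I_d = C dV/dt = (2.529×10^-12)(9.26)(4.94×10^5)(-0.9952) = -1.15×10^-5 A.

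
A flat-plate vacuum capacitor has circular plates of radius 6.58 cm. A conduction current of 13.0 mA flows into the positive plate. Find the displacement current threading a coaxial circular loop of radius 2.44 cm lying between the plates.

1.79×10^-3 A

By continuity the displacement current in the gap matches the conduction current: I_d = 0.0130 A.
The field is uniform, so I_d,enc = I_d (r/R)² = (0.0130)(2.44/6.58)² = 1.79×10^-3 A.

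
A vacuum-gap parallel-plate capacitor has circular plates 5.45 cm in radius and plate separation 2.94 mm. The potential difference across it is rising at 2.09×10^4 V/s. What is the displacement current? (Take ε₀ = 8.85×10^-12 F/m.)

5.87×10^-7 A

The field between the plates is E = V/d, so dE/dt = (2.09×10^4)/(2.94×10^-3 m) = 7.109×10^6 V/(m·s).
I_d = ε₀ A (dE/dt) = (8.85×10^-12)(9.331×10^-3)(7.109×10^6) = 5.87×10^-7 A.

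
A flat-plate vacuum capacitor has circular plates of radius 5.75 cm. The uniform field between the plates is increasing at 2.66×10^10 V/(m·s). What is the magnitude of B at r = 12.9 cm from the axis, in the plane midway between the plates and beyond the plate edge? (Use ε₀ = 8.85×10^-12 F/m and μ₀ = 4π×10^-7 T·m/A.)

3.79×10^-9 T

Total displacement current: I_d = ε₀(πR²)(dE/dt) = (8.85×10^-12)(0.01039)(2.66×10^10) = 2.446×10^-3 A.
Outside the plates the loop encloses all of I_d, so B·2πr = μ₀ I_d and B = 3.79×10^-9 T.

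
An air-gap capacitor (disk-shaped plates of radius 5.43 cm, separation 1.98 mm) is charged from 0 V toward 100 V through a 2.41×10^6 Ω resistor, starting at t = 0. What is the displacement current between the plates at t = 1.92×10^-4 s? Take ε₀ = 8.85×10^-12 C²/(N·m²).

6.06×10^-6 A

C = ε₀A/d = (8.85×10^-12)(9.263×10^-3)/(1.98×10^-3) = 4.140×10^-11 F and τ = RC = 9.977×10^-5 s. I_d in the gap equals the RC charging current.
I_d(t) = (V₀/R) e^(−t/τ) = 4.149×10^-5 · e^(−1.924) = 6.06×10^-6 A.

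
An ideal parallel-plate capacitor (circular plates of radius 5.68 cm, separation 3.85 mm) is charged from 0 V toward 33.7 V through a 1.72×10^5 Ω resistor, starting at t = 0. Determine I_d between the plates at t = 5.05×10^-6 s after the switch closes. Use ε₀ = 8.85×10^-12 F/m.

C = ε₀A/d = (8.85×10^-12)(0.01014)/(3.85×10^-3) = 2.331×10^-11 F, so τ = RC = 4.009×10^-6 s.
The conduction current is I(t) = (V₀/R) e^(−t/τ), and the displacement current between the plates equals it.
t/τ = 1.260; I_d = (33.7/1.72×10^5) · e^(−1.260) = (1.959×10^-4)(0.2837) = 5.56×10^-5 A.

5.56×10^-5 A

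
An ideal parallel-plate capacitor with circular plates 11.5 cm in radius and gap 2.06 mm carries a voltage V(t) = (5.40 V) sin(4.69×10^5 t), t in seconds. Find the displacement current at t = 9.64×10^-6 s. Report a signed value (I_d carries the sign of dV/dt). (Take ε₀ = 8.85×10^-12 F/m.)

-8.59×10^-5 A

C = ε₀A/d = (8.85×10^-12)(0.04155)/(2.06×10^-3) = 1.785×10^-10 F. dV/dt = V₀ω·cos(ωt); at ωt = 4.52116 rad this factor is -0.1901.
I_d = C dV/dt = (1.785×10^-10)(5.40)(4.69×10^5)(-0.1901) = -8.59×10^-5 A.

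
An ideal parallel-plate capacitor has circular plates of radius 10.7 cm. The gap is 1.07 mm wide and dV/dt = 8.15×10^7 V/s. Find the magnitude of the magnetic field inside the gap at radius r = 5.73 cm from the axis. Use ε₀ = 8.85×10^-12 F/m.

2.43×10^-8 T

I_d = C dV/dt with C = ε₀πR²/d = 2.975×10^-10 F, so I_d = (2.975×10^-10)(8.15×10^7) = 0.02425 A.
For r < R the Ampère–Maxwell law gives B(2πr) = μ₀ I_d (r²/R²), so B = μ₀ I_d r/(2πR²) = (4π×10^-7)(0.02425)(0.0573)/(2π·0.107²) = 2.43×10^-8 T.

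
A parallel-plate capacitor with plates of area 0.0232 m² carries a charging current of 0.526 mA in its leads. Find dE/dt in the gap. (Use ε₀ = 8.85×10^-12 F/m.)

Charge continuity gives I_d = I = 5.26×10^-4 A between the plates.
Inverting I_d = ε₀ A dE/dt gives dE/dt = 5.26×10^-4 / (8.85×10^-12 · 0.0232) = 2.56×10^9 V/(m·s).

2.56×10^9 V/(m·s)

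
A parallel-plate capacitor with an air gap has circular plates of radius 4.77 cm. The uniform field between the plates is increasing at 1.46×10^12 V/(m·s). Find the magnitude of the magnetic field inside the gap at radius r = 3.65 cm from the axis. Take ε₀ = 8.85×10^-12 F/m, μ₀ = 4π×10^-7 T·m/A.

2.96×10^-7 T

I_d = ε₀ dΦ_E/dt = ε₀ πR² (dE/dt) = (8.85×10^-12)(7.148×10^-3)(1.46×10^12) = 0.09236 A through the full plate area.
∮B·dl = μ₀ I_d,enc with I_d,enc = I_d r²/R² = 0.05408 A; so B = μ₀ I_d,enc/(2πr) = 2.96×10^-7 T.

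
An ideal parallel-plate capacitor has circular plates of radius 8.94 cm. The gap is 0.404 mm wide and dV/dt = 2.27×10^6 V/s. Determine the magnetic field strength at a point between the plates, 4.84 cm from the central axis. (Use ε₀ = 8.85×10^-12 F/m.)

With E = V/d, dE/dt = 5.619×10^9 V/(m·s) and πR² = 0.02511 m², giving I_d = ε₀ πR² dE/dt = 1.249×10^-3 A.
An Ampèrian loop of radius r encloses a fraction (r/R)² of I_d. Then B·2πr = μ₀ I_d (r/R)², giving B = μ₀ I_d r/(2πR²) = 1.51×10^-9 T.

1.51×10^-9 T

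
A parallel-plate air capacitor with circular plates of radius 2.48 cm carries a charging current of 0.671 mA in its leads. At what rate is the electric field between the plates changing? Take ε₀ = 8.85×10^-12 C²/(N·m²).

3.92×10^10 V/(m·s)

By continuity, I_d in the gap equals the 0.671 mA flowing in the wire.
Then dE/dt = I_d/(ε₀A) = 3.92×10^10 V/(m·s).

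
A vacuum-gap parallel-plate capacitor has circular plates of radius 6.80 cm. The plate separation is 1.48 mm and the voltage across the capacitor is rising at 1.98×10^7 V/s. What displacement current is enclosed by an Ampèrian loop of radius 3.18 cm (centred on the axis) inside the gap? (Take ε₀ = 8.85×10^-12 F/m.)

dE/dt = (dV/dt)/d = 1.338×10^10 V/(m·s); I_d = ε₀(πR²)(dE/dt) = (8.85×10^-12)(0.01453)(1.338×10^10) = 1.721×10^-3 A.
The field is uniform, so I_d,enc = I_d (r/R)² = (1.721×10^-3)(3.18/6.80)² = 3.76×10^-4 A.

3.76×10^-4 A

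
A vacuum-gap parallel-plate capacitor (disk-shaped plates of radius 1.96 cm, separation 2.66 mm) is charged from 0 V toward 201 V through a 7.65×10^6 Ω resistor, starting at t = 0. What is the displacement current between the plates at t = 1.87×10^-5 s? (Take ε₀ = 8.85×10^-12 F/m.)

C = ε₀A/d = (8.85×10^-12)(1.207×10^-3)/(2.66×10^-3) = 4.016×10^-12 F and τ = RC = 3.072×10^-5 s. I_d in the gap equals the RC charging current.
I_d(t) = (V₀/R) e^(−t/τ) = 2.627×10^-5 · e^(−0.6087) = 1.43×10^-5 A.

1.43×10^-5 A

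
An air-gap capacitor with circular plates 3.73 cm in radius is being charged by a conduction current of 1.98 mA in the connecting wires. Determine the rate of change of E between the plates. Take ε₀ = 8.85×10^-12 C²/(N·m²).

5.12×10^10 V/(m·s)

The displacement current between the plates equals the conduction current, I_d = 1.98 mA.
Since I_d = ε₀ A dE/dt, dE/dt = I_d/(ε₀A) = (1.98×10^-3)/((8.85×10^-12)(4.371×10^-3)) = 5.12×10^10 V/(m·s).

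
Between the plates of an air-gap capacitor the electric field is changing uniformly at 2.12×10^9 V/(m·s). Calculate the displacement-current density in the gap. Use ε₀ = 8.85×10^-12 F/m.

J_d = ε₀ dE/dt = (8.85×10^-12)(2.12×10^9) = 0.0188 A/m².

0.0188 A/m²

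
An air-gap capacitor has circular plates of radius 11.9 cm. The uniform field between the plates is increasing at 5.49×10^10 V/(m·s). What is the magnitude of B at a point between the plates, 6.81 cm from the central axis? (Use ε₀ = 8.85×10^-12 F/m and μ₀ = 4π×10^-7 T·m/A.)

Total displacement current: I_d = ε₀(πR²)(dE/dt) = (8.85×10^-12)(0.04449)(5.49×10^10) = 0.02162 A.
∮B·dl = μ₀ I_d,enc with I_d,enc = I_d r²/R² = 7.080×10^-3 A; so B = μ₀ I_d,enc/(2πr) = 2.08×10^-8 T.

2.08×10^-8 T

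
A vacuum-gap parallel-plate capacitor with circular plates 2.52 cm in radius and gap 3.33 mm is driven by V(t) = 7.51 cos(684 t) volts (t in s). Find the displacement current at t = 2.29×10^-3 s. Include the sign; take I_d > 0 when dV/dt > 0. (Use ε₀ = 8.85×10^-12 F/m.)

dV/dt = (7.51)(684)·−sin(1.56636) = -5137 V/s.
I_d = C dV/dt with C = ε₀A/d = (8.85×10^-12)(1.995×10^-3)/(3.33×10^-3) = 5.302×10^-12 F, so I_d = (5.302×10^-12)(-5137) = -2.72×10^-8 A.

-2.72×10^-8 A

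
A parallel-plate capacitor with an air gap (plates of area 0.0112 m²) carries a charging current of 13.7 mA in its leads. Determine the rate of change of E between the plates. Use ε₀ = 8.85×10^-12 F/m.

Charge continuity gives I_d = I = 0.0137 A between the plates.
Since I_d = ε₀ A dE/dt, dE/dt = I_d/(ε₀A) = (0.0137)/((8.85×10^-12)(0.0112)) = 1.38×10^11 V/(m·s).

1.38×10^11 V/(m·s)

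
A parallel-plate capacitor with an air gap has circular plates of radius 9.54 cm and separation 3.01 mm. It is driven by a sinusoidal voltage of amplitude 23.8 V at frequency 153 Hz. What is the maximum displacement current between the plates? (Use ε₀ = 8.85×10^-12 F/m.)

1.92×10^-6 A

The displacement current equals the conduction current C dV/dt, which peaks at C V₀ ω.
With C = ε₀A/d = (8.85×10^-12)(0.02859)/(3.01×10^-3) = 8.406×10^-11 F and ω = 2πf = 961.3 rad/s, I_d,max = (8.406×10^-11)(23.8)(961.3) = 1.92×10^-6 A.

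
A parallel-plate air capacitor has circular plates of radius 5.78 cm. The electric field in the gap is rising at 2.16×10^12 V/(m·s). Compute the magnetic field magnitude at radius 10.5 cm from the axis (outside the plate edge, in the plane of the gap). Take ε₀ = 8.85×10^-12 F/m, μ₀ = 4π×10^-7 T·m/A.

3.82×10^-7 T

I_d = ε₀ dΦ_E/dt = ε₀ πR² (dE/dt) = (8.85×10^-12)(0.01050)(2.16×10^12) = 0.2007 A through the full plate area.
For r ≥ R the full I_d is enclosed: B = μ₀ I_d/(2πr) = (4π×10^-7)(0.2007)/(2π·0.105) = 3.82×10^-7 T.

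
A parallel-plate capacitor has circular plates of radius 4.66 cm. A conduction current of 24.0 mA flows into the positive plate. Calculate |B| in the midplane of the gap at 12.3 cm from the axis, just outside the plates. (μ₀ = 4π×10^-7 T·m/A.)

No conduction current crosses the gap, so I_d there equals the 0.0240 A in the leads.
With r > R the enclosed displacement current is the full I_d; B = μ₀ I_d / (2πr) = 3.90×10^-8 T.

3.90×10^-8 T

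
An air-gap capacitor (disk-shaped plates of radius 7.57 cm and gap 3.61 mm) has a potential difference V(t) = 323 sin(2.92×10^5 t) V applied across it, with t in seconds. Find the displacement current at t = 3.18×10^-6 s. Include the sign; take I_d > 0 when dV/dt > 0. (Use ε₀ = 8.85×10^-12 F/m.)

2.49×10^-3 A

dV/dt = (323)(2.92×10^5)·cos(0.92856) = 5.649×10^7 V/s.
I_d = C dV/dt with C = ε₀A/d = (8.85×10^-12)(0.01800)/(3.61×10^-3) = 4.413×10^-11 F, so I_d = (4.413×10^-11)(5.649×10^7) = 2.49×10^-3 A.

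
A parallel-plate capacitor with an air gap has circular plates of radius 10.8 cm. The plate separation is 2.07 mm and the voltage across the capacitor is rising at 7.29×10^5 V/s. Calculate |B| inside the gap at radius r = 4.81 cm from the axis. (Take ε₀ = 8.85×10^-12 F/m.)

9.42×10^-11 T

With E = V/d, dE/dt = 3.522×10^8 V/(m·s) and πR² = 0.03664 m², giving I_d = ε₀ πR² dE/dt = 1.142×10^-4 A.
∮B·dl = μ₀ I_d,enc with I_d,enc = I_d r²/R² = 2.265×10^-5 A; so B = μ₀ I_d,enc/(2πr) = 9.42×10^-11 T.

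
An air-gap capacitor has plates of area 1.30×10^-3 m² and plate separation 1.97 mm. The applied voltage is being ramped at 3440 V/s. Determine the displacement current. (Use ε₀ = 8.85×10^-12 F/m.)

The displacement current equals the charging current C dV/dt. With C = ε₀A/d = (8.85×10^-12)(1.30×10^-3)/(1.97×10^-3) = 5.840×10^-12 F, I_d = (5.840×10^-12)(3440) = 2.01×10^-8 A.

2.01×10^-8 A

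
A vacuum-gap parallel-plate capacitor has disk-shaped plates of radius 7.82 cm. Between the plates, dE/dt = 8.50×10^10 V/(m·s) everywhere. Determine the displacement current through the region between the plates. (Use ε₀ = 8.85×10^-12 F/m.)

The displacement current is ε₀ times dΦ_E/dt = ε₀ A dE/dt = (8.85×10^-12)(0.01921)(8.50×10^10) = 0.0145 A.

0.0145 A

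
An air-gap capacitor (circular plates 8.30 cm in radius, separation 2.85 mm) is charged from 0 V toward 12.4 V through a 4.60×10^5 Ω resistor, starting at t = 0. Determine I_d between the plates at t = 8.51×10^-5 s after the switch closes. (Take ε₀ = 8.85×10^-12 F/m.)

C = ε₀A/d = (8.85×10^-12)(0.02164)/(2.85×10^-3) = 6.720×10^-11 F and τ = RC = 3.091×10^-5 s. I_d in the gap equals the RC charging current.
I_d(t) = (V₀/R) e^(−t/τ) = 2.696×10^-5 · e^(−2.753) = 1.72×10^-6 A.

1.72×10^-6 A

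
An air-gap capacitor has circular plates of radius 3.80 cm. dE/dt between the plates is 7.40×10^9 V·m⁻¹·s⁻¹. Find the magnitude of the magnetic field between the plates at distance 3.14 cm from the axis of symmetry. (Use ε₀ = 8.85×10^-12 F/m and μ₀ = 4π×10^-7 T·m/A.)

1.29×10^-9 T

Through the whole plate area (πR² = 4.536×10^-3 m²), I_d = ε₀ πR² dE/dt = 2.971×10^-4 A.
An Ampèrian loop of radius r encloses a fraction (r/R)² of I_d. Then B·2πr = μ₀ I_d (r/R)², giving B = μ₀ I_d r/(2πR²) = 1.29×10^-9 T.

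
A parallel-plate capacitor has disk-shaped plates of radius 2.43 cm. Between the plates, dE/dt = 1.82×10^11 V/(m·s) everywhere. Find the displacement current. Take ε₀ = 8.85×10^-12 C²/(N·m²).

With a uniform field, Φ_E = EA, so I_d = ε₀ A dE/dt = 2.99×10^-3 A.

2.99×10^-3 A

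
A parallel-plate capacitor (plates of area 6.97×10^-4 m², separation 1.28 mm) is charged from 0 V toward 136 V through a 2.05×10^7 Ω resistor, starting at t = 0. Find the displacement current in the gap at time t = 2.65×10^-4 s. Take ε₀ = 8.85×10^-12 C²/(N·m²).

C = ε₀A/d = (8.85×10^-12)(6.97×10^-4)/(1.28×10^-3) = 4.819×10^-12 F, so τ = RC = 9.879×10^-5 s.
The conduction current is I(t) = (V₀/R) e^(−t/τ), and the displacement current between the plates equals it.
t/τ = 2.682; I_d = (136/2.05×10^7) · e^(−2.682) = (6.634×10^-6)(0.06843) = 4.54×10^-7 A.

4.54×10^-7 A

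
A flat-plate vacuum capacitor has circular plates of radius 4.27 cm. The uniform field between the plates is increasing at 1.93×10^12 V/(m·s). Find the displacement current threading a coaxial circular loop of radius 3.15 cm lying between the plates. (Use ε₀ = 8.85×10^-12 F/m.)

0.0532 A

Total displacement current: I_d = ε₀(πR²)(dE/dt) = (8.85×10^-12)(5.728×10^-3)(1.93×10^12) = 0.09784 A.
Since J_d is uniform, the enclosed fraction is (r/R)² = 0.5442, giving I_d,enc = 0.0532 A.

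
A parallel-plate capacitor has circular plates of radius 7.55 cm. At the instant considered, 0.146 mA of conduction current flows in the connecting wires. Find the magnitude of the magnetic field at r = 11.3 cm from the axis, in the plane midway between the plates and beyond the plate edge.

2.58×10^-10 T

By continuity the displacement current in the gap matches the conduction current: I_d = 1.46×10^-4 A.
With r > R the enclosed displacement current is the full I_d; B = μ₀ I_d / (2πr) = 2.58×10^-10 T.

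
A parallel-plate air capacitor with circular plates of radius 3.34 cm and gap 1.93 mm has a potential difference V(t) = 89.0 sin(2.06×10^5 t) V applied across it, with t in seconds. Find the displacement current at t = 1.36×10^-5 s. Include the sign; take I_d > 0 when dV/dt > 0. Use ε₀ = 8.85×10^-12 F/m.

dV/dt = (89.0)(2.06×10^5)·cos(2.8016) = -1.728×10^7 V/s.
I_d = C dV/dt with C = ε₀A/d = (8.85×10^-12)(3.505×10^-3)/(1.93×10^-3) = 1.607×10^-11 F, so I_d = (1.607×10^-11)(-1.728×10^7) = -2.78×10^-4 A.

-2.78×10^-4 A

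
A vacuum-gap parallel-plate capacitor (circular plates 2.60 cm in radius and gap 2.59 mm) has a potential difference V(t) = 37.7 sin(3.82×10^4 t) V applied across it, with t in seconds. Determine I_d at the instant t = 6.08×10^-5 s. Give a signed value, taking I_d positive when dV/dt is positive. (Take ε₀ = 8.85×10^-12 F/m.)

-7.14×10^-6 A

dE/dt = (V₀ω/d)·cos(ωt) with ωt = 2.32256 rad: (37.7)(3.82×10^4)(-0.6829)/(2.59×10^-3) = -3.797×10^8 V/(m·s).
I_d = ε₀ A dE/dt = (8.85×10^-12)(2.124×10^-3)(-3.797×10^8) = -7.14×10^-6 A.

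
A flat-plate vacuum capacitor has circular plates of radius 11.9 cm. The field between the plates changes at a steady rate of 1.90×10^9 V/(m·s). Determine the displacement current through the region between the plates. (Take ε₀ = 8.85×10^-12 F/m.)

7.48×10^-4 A

With a uniform field, Φ_E = EA, so I_d = ε₀ A dE/dt = 7.48×10^-4 A.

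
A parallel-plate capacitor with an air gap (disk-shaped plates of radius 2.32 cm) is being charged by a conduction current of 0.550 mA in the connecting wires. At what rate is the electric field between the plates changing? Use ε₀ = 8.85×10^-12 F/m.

Charge continuity gives I_d = I = 5.50×10^-4 A between the plates.
Then dE/dt = I_d/(ε₀A) = 3.68×10^10 V/(m·s).

3.68×10^10 V/(m·s)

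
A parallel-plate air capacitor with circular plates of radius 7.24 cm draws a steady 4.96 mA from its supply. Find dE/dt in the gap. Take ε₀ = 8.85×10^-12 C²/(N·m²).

Charge continuity gives I_d = I = 4.96×10^-3 A between the plates.
Inverting I_d = ε₀ A dE/dt gives dE/dt = 4.96×10^-3 / (8.85×10^-12 · 0.01647) = 3.40×10^10 V/(m·s).

3.40×10^10 V/(m·s)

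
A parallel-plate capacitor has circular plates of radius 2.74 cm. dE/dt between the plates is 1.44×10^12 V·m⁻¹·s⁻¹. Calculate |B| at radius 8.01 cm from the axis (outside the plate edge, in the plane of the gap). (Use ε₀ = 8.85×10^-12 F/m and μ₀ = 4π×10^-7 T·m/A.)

Total displacement current: I_d = ε₀(πR²)(dE/dt) = (8.85×10^-12)(2.359×10^-3)(1.44×10^12) = 0.03006 A.
Outside the plates the loop encloses all of I_d, so B·2πr = μ₀ I_d and B = 7.51×10^-8 T.

7.51×10^-8 T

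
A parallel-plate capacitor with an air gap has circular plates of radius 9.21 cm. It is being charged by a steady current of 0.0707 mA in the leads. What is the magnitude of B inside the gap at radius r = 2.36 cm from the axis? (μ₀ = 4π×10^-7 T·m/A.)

By continuity the displacement current in the gap matches the conduction current: I_d = 7.07×10^-5 A.
∮B·dl = μ₀ I_d,enc with I_d,enc = I_d r²/R² = 4.642×10^-6 A; so B = μ₀ I_d,enc/(2πr) = 3.93×10^-11 T.

3.93×10^-11 T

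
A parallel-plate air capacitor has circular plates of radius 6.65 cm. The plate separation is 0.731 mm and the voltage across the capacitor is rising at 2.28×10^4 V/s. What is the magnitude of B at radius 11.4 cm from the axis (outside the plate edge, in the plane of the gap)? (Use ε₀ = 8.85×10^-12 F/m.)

I_d = C dV/dt with C = ε₀πR²/d = 1.682×10^-10 F, so I_d = (1.682×10^-10)(2.28×10^4) = 3.835×10^-6 A.
For r ≥ R the full I_d is enclosed: B = μ₀ I_d/(2πr) = (4π×10^-7)(3.835×10^-6)/(2π·0.114) = 6.73×10^-12 T.

6.73×10^-12 T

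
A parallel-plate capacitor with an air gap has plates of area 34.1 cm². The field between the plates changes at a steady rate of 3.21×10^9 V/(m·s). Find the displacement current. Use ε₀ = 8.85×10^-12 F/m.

The displacement current is ε₀ times dΦ_E/dt = ε₀ A dE/dt = (8.85×10^-12)(3.41×10^-3)(3.21×10^9) = 9.69×10^-5 A.

9.69×10^-5 A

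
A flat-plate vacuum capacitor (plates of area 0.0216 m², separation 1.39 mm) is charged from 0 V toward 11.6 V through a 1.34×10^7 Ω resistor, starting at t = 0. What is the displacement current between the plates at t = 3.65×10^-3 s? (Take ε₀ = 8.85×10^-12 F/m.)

With C = ε₀A/d = (8.85×10^-12)(0.0216)/(1.39×10^-3) = 1.375×10^-10 F, the time constant is τ = RC = 1.842×10^-3 s, so t/τ = 1.982 and e^(−t/τ) = 0.1378.
I_d = I_cond = (V₀/R) e^(−t/τ) = (8.657×10^-7)(0.1378) = 1.19×10^-7 A.

1.19×10^-7 A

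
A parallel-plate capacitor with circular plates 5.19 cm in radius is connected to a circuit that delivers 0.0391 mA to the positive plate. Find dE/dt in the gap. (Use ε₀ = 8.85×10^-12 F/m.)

5.22×10^8 V/(m·s)

By continuity, I_d in the gap equals the 0.0391 mA flowing in the wire.
Inverting I_d = ε₀ A dE/dt gives dE/dt = 3.91×10^-5 / (8.85×10^-12 · 8.462×10^-3) = 5.22×10^8 V/(m·s).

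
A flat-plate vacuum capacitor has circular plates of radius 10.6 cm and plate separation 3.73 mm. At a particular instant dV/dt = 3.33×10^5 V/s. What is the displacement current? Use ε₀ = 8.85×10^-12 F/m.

The displacement current equals the charging current C dV/dt. With C = ε₀A/d = (8.85×10^-12)(0.03530)/(3.73×10^-3) = 8.375×10^-11 F, I_d = (8.375×10^-11)(3.33×10^5) = 2.79×10^-5 A.

2.79×10^-5 A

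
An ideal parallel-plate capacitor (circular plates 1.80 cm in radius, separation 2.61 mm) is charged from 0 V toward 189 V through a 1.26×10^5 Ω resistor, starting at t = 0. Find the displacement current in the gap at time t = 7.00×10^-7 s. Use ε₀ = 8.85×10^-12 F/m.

3.00×10^-4 A

C = ε₀A/d = (8.85×10^-12)(1.018×10^-3)/(2.61×10^-3) = 3.452×10^-12 F and τ = RC = 4.350×10^-7 s. I_d in the gap equals the RC charging current.
I_d(t) = (V₀/R) e^(−t/τ) = 1.500×10^-3 · e^(−1.609) = 3.00×10^-4 A.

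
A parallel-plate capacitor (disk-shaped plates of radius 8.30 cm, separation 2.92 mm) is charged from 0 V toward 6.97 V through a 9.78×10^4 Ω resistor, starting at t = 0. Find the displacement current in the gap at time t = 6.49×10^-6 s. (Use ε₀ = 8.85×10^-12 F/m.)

2.59×10^-5 A

C = ε₀A/d = (8.85×10^-12)(0.02164)/(2.92×10^-3) = 6.559×10^-11 F, so τ = RC = 6.415×10^-6 s.
The conduction current is I(t) = (V₀/R) e^(−t/τ), and the displacement current between the plates equals it.
t/τ = 1.012; I_d = (6.97/9.78×10^4) · e^(−1.012) = (7.127×10^-5)(0.3635) = 2.59×10^-5 A.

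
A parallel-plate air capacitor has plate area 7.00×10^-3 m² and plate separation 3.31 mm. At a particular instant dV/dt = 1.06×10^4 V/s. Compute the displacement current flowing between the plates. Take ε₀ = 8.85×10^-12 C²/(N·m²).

The displacement current equals the charging current C dV/dt. With C = ε₀A/d = (8.85×10^-12)(7.00×10^-3)/(3.31×10^-3) = 1.872×10^-11 F, I_d = (1.872×10^-11)(1.06×10^4) = 1.98×10^-7 A.

1.98×10^-7 A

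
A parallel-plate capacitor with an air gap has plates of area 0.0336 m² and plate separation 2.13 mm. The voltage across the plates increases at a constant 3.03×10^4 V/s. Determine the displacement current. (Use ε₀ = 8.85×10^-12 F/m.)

4.23×10^-6 A

E = V/d so dE/dt = (dV/dt)/d = 1.423×10^7 V/(m·s), and I_d = ε₀ A dE/dt = (8.85×10^-12)(0.0336)(1.423×10^7) = 4.23×10^-6 A.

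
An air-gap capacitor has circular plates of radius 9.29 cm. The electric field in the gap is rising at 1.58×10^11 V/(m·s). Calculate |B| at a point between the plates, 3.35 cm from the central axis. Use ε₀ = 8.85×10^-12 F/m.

2.94×10^-8 T

I_d = ε₀ dΦ_E/dt = ε₀ πR² (dE/dt) = (8.85×10^-12)(0.02711)(1.58×10^11) = 0.03791 A through the full plate area.
An Ampèrian loop of radius r encloses a fraction (r/R)² of I_d. Then B·2πr = μ₀ I_d (r/R)², giving B = μ₀ I_d r/(2πR²) = 2.94×10^-8 T.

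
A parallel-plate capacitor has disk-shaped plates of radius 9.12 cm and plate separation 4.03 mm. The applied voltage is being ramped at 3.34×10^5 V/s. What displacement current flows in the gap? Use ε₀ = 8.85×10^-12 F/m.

1.92×10^-5 A

E = V/d so dE/dt = (dV/dt)/d = 8.288×10^7 V/(m·s), and I_d = ε₀ A dE/dt = (8.85×10^-12)(0.02613)(8.288×10^7) = 1.92×10^-5 A.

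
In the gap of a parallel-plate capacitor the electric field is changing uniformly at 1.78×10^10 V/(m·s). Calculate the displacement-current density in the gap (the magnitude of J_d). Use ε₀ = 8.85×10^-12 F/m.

The displacement-current density is ε₀ ∂E/∂t = (8.85×10^-12)(1.78×10^10) = 0.158 A/m².

0.158 A/m²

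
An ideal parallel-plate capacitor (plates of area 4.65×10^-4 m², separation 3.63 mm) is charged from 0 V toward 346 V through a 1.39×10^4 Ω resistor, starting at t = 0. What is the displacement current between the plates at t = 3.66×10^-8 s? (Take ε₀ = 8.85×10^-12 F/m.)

2.44×10^-3 A

C = ε₀A/d = (8.85×10^-12)(4.65×10^-4)/(3.63×10^-3) = 1.134×10^-12 F, so τ = RC = 1.576×10^-8 s.
The conduction current is I(t) = (V₀/R) e^(−t/τ), and the displacement current between the plates equals it.
t/τ = 2.322; I_d = (346/1.39×10^4) · e^(−2.322) = (0.02489)(0.09808) = 2.44×10^-3 A.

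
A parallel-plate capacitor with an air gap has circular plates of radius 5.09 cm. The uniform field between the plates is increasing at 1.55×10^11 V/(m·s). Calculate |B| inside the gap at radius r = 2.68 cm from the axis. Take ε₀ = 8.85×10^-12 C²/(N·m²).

2.31×10^-8 T

I_d = ε₀ dΦ_E/dt = ε₀ πR² (dE/dt) = (8.85×10^-12)(8.139×10^-3)(1.55×10^11) = 0.01116 A through the full plate area.
∮B·dl = μ₀ I_d,enc with I_d,enc = I_d r²/R² = 3.094×10^-3 A; so B = μ₀ I_d,enc/(2πr) = 2.31×10^-8 T.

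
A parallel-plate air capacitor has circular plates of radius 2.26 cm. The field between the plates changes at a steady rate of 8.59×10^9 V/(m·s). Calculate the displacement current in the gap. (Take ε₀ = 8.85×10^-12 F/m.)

1.22×10^-4 A

With a uniform field, Φ_E = EA, so I_d = ε₀ A dE/dt = 1.22×10^-4 A.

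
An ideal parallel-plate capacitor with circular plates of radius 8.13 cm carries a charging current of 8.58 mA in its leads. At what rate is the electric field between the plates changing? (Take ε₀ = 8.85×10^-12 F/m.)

4.67×10^10 V/(m·s)

The displacement current between the plates equals the conduction current, I_d = 8.58 mA.
Since I_d = ε₀ A dE/dt, dE/dt = I_d/(ε₀A) = (8.58×10^-3)/((8.85×10^-12)(0.02076)) = 4.67×10^10 V/(m·s).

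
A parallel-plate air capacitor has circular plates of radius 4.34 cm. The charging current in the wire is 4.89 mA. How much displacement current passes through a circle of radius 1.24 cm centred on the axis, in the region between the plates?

3.99×10^-4 A

No conduction current crosses the gap, so I_d there equals the 4.89×10^-3 A in the leads.
Through an area πr² the displacement current is I_d·(πr²/πR²) = I_d (r/R)² = 3.99×10^-4 A.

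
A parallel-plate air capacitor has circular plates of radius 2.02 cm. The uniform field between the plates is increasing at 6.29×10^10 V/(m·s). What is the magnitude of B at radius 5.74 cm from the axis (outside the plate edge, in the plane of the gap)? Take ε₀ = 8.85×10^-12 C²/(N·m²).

Through the whole plate area (πR² = 1.282×10^-3 m²), I_d = ε₀ πR² dE/dt = 7.136×10^-4 A.
With r > R the enclosed displacement current is the full I_d; B = μ₀ I_d / (2πr) = 2.49×10^-9 T.

2.49×10^-9 T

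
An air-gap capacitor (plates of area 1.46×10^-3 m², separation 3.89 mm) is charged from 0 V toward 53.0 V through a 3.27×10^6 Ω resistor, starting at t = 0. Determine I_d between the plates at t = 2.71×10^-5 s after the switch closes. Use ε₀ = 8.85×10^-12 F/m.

With C = ε₀A/d = (8.85×10^-12)(1.46×10^-3)/(3.89×10^-3) = 3.322×10^-12 F, the time constant is τ = RC = 1.086×10^-5 s, so t/τ = 2.495 and e^(−t/τ) = 0.08250.
I_d = I_cond = (V₀/R) e^(−t/τ) = (1.621×10^-5)(0.08250) = 1.34×10^-6 A.

1.34×10^-6 A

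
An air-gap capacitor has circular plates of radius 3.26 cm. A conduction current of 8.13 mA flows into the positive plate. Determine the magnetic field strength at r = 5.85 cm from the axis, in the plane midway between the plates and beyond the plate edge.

2.78×10^-8 T

No conduction current crosses the gap, so I_d there equals the 8.13×10^-3 A in the leads.
With r > R the enclosed displacement current is the full I_d; B = μ₀ I_d / (2πr) = 2.78×10^-8 T.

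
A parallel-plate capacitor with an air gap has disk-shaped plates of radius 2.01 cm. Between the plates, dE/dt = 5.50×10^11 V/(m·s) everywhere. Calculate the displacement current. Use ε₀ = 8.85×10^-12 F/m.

6.18×10^-3 A

The displacement current is ε₀ times dΦ_E/dt = ε₀ A dE/dt = (8.85×10^-12)(1.269×10^-3)(5.50×10^11) = 6.18×10^-3 A.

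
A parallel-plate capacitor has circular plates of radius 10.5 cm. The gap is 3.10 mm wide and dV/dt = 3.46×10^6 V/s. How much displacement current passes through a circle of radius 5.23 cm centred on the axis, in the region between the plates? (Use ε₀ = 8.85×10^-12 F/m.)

dE/dt = (dV/dt)/d = 1.116×10^9 V/(m·s); I_d = ε₀(πR²)(dE/dt) = (8.85×10^-12)(0.03464)(1.116×10^9) = 3.421×10^-4 A.
Through an area πr² the displacement current is I_d·(πr²/πR²) = I_d (r/R)² = 8.49×10^-5 A.

8.49×10^-5 A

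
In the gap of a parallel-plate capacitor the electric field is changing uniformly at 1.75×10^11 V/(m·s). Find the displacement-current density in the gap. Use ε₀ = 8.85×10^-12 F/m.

1.55 A/m²

J_d = ε₀ ∂E/∂t, so J_d = 1.55 A/m².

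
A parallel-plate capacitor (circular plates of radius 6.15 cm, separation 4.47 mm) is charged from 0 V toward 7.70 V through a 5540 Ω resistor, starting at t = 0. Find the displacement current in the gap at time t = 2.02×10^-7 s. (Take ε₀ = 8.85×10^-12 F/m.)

2.95×10^-4 A

C = ε₀A/d = (8.85×10^-12)(0.01188)/(4.47×10^-3) = 2.352×10^-11 F, so τ = RC = 1.303×10^-7 s.
The conduction current is I(t) = (V₀/R) e^(−t/τ), and the displacement current between the plates equals it.
t/τ = 1.550; I_d = (7.70/5540) · e^(−1.550) = (1.390×10^-3)(0.2122) = 2.95×10^-4 A.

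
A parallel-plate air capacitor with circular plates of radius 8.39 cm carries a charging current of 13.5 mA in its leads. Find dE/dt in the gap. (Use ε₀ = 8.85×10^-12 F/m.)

The displacement current between the plates equals the conduction current, I_d = 13.5 mA.
Inverting I_d = ε₀ A dE/dt gives dE/dt = 0.0135 / (8.85×10^-12 · 0.02211) = 6.90×10^10 V/(m·s).

6.90×10^10 V/(m·s)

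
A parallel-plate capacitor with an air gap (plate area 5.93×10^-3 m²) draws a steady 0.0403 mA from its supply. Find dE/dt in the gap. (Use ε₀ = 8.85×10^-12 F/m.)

7.68×10^8 V/(m·s)

The displacement current between the plates equals the conduction current, I_d = 0.0403 mA.
Inverting I_d = ε₀ A dE/dt gives dE/dt = 4.03×10^-5 / (8.85×10^-12 · 5.93×10^-3) = 7.68×10^8 V/(m·s).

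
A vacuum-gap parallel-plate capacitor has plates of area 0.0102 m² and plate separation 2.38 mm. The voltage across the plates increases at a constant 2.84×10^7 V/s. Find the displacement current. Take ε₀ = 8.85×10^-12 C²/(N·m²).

The displacement current equals the charging current C dV/dt. With C = ε₀A/d = (8.85×10^-12)(0.0102)/(2.38×10^-3) = 3.793×10^-11 F, I_d = (3.793×10^-11)(2.84×10^7) = 1.08×10^-3 A.

1.08×10^-3 A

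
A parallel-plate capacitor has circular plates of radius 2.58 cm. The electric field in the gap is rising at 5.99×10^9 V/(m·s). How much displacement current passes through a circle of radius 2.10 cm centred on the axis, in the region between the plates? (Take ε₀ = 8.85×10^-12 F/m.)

Total displacement current: I_d = ε₀(πR²)(dE/dt) = (8.85×10^-12)(2.091×10^-3)(5.99×10^9) = 1.108×10^-4 A.
Since J_d is uniform, the enclosed fraction is (r/R)² = 0.6625, giving I_d,enc = 7.34×10^-5 A.

7.34×10^-5 A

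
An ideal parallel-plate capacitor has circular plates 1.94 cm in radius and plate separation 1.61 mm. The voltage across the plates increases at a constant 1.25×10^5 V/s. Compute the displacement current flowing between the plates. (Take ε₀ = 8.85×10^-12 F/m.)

The field between the plates is E = V/d, so dE/dt = (1.25×10^5)/(1.61×10^-3 m) = 7.764×10^7 V/(m·s).
I_d = ε₀ A (dE/dt) = (8.85×10^-12)(1.182×10^-3)(7.764×10^7) = 8.12×10^-7 A.

8.12×10^-7 A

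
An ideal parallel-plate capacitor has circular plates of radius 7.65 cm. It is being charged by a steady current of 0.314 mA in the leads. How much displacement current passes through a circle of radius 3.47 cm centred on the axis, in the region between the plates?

6.46×10^-5 A

No conduction current crosses the gap, so I_d there equals the 3.14×10^-4 A in the leads.
The field is uniform, so I_d,enc = I_d (r/R)² = (3.14×10^-4)(3.47/7.65)² = 6.46×10^-5 A.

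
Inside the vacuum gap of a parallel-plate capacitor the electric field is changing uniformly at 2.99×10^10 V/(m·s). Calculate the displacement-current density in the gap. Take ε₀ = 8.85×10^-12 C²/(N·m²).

The displacement-current density is ε₀ ∂E/∂t = (8.85×10^-12)(2.99×10^10) = 0.265 A/m².

0.265 A/m²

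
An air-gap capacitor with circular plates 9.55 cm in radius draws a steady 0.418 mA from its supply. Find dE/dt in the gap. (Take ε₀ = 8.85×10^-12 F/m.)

Charge continuity gives I_d = I = 4.18×10^-4 A between the plates.
Inverting I_d = ε₀ A dE/dt gives dE/dt = 4.18×10^-4 / (8.85×10^-12 · 0.02865) = 1.65×10^9 V/(m·s).

1.65×10^9 V/(m·s)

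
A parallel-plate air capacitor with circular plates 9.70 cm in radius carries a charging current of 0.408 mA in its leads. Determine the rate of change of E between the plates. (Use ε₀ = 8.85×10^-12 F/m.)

The displacement current between the plates equals the conduction current, I_d = 0.408 mA.
Inverting I_d = ε₀ A dE/dt gives dE/dt = 4.08×10^-4 / (8.85×10^-12 · 0.02956) = 1.56×10^9 V/(m·s).

1.56×10^9 V/(m·s)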